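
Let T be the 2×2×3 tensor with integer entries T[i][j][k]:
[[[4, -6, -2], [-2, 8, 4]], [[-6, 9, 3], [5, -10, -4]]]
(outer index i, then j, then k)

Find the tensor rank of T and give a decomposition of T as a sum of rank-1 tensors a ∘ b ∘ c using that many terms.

rank(T) = 2

Lower bound: the mode-2 unfolding of T (rows indexed by j, columns by (i,k) = (0,0), (0,1), (0,2), (1,0), (1,1), (1,2)) is [[4, -6, -2, -6, 9, 3], [-2, 8, 4, 5, -10, -4]].
There the 2×2 minor on rows j ∈ {0, 1}, columns (i,k) ∈ {(0,0), (0,1)} is det [[4, -6], [-2, 8]] = 20 ≠ 0, so this unfolding has rank ≥ 2; CP rank is at least every unfolding rank, so rank(T) ≥ 2. (Unfolding ranks only ever bound the CP rank from below — rank(T) can be strictly larger than all of them — so the matching upper bound has to come from an explicit 2-term decomposition.)
Upper bound — finding two terms. Write S_k = T[:,:,k] for the frontal slices: S₀ = [[4, -2], [-6, 5]], S₁ = [[-6, 8], [9, -10]], S₂ = [[-2, 4], [3, -4]].
If T = a₁ ∘ b₁ ∘ c₁ + a₂ ∘ b₂ ∘ c₂ then each S_k = c₁[k]·a₁b₁ᵀ + c₂[k]·a₂b₂ᵀ. S₀ and S₁ are linearly independent, so a₁b₁ᵀ and a₂b₂ᵀ must span the same plane of matrices: they are the rank-1 matrices of the form x·S₀ + y·S₁.
det(x·S₀ + y·S₁) is 8·x² − 4·xy − 12·y² = 4·(2·x − 3·y)(x + y), vanishing at (x:y) = (3:2) and (1:-1).
M₁ = 3·S₀ + 2·S₁ = [[0, 10], [0, -5]] = 5·[2, -1][0, 1]ᵀ and M₂ = S₀ − S₁ = [[10, -10], [-15, 15]] = 5·[2, -3][1, -1]ᵀ, so take a₁ = [2, -1], b₁ = [0, 1], a₂ = [2, -3], b₂ = [1, -1].
Each slice is an integer combination of E₁ = a₁b₁ᵀ and E₂ = a₂b₂ᵀ: S₀ = E₁ + 2·E₂, S₁ = E₁ − 3·E₂, S₂ = E₁ − E₂; reading off coefficients, c₁ = [1, 1, 1] and c₂ = [2, -3, -1].
Hence T = [2, -1] ∘ [0, 1] ∘ [1, 1, 1] + [2, -3] ∘ [1, -1] ∘ [2, -3, -1], so rank(T) ≤ 2.
These bounds meet, so rank(T) = 2.
Check entry T[1,0,1] = 9: (-1)·(0)·(1) + (-3)·(1)·(-3) = 9.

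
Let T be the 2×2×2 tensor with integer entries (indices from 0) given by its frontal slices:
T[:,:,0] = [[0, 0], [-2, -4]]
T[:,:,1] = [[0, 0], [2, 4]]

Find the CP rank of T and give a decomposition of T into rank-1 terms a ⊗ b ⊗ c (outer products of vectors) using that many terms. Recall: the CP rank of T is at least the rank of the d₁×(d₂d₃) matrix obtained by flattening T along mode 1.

Lower bound: T ≠ 0 (e.g. T[1,0,0] = -2), so rank(T) ≥ 1.
Upper bound: if T = a ⊗ b ⊗ c then every fibre of T is a multiple of the corresponding factor, so read the factors off the fibres through the nonzero entry T[1,0,0] = -2.
The mode-1 fibre T[:,0,0] = [0, -2] gives a = (0, 1) (primitive direction); the mode-2 fibre T[1,:,0] = [-2, -4] gives b = (1, 2); then c[k] = T[1,0,k] / (a[1]·b[0]) = [-2, 2] / 1 = (-2, 2).
Expanding (0, 1) ⊗ (1, 2) ⊗ (-2, 2) reproduces all 8 entries of T, so T = (0, 1) ⊗ (1, 2) ⊗ (-2, 2) and rank(T) ≤ 1.
These bounds meet, so rank(T) = 1.

rank(T) = 1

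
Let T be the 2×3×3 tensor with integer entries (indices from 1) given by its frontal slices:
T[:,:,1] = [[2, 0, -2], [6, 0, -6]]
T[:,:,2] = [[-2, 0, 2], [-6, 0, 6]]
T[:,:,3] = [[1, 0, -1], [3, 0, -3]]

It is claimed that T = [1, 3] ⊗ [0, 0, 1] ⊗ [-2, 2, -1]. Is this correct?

Reconstruct entry (1,1,1) from the claimed factors: Σₗ aₗ[1]bₗ[1]cₗ[1] = (1)·(0)·(-2) = 0, but T[1,1,1] = 2. The claim is false.

No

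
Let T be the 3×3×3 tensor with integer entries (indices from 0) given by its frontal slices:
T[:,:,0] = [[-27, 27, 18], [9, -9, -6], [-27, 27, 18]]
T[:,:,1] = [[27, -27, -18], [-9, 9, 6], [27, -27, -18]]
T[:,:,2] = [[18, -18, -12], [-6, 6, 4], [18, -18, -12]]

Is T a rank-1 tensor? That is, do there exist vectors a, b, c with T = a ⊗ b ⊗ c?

The mode-1 fibre T[:,0,0] = [-27, 9, -27] gives a = [3, -1, 3] (primitive direction); the mode-2 fibre T[0,:,0] = [-27, 27, 18] gives b = [3, -3, -2]; then c[k] = T[0,0,k] / (a[0]·b[0]) = [-27, 27, 18] / 9 = [-3, 3, 2].
Expanding [3, -1, 3] ⊗ [3, -3, -2] ⊗ [-3, 3, 2] reproduces all 27 entries of T, so T = [3, -1, 3] ⊗ [3, -3, -2] ⊗ [-3, 3, 2] and rank(T) ≤ 1.
Equivalently every frontal slice T[:,:,k] is c[k] times the rank-1 matrix [3, -1, 3] ⊗ [3, -3, -2]. So T has rank 1 (it is nonzero).

Yes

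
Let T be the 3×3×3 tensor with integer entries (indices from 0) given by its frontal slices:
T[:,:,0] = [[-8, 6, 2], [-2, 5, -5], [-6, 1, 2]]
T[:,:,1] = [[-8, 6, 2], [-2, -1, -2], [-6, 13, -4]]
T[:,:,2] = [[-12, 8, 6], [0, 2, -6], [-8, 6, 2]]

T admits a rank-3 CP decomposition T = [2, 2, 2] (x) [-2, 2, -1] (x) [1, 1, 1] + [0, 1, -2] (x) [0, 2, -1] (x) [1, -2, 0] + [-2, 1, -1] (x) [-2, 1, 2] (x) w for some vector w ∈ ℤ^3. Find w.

w = [-1, -1, -2]

Subtract the known terms from T to get the rank-1 residual R = [-2, 1, -1] (x) [-2, 1, 2] (x) w, so R[i,j,k] = a[i]·b[j]·w[k]. Pick indices with nonzero a[0]·b[0] = (-2)·(-2) = 4. Only the fibre through (0,0,·) is needed: R[0,0,:] = T[0,0,:] − Σₗ aₗ[0]bₗ[0]cₗ = [-8, -8, -12] − (2)·(-2)·[1, 1, 1] − (0)·(0)·[1, -2, 0] = [-4, -4, -8]. Then w[k] = R[0,0,k] / 4 for each k, giving w = [-4, -4, -8] / 4 = [-1, -1, -2].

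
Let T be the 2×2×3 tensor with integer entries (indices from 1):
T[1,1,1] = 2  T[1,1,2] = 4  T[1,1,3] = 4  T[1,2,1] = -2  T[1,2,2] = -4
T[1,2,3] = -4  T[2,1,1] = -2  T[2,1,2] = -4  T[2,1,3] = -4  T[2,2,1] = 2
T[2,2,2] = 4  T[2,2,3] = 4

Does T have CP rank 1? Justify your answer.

If T = a ⊗ b ⊗ c then every fibre of T is a multiple of the corresponding factor, so read the factors off the fibres through the nonzero entry T[1,1,1] = 2.
The mode-1 fibre T[:,1,1] = [2, -2] gives a = [1, -1] (primitive direction); the mode-2 fibre T[1,:,1] = [2, -2] gives b = [1, -1]; then c[k] = T[1,1,k] / (a[1]·b[1]) = [2, 4, 4] / 1 = [2, 4, 4].
Expanding [1, -1] ⊗ [1, -1] ⊗ [2, 4, 4] reproduces all 12 entries of T, so T = [1, -1] ⊗ [1, -1] ⊗ [2, 4, 4] and rank(T) ≤ 1.
Equivalently every frontal slice T[:,:,k] is c[k] times the rank-1 matrix [1, -1] ⊗ [1, -1]. So T has rank 1 (it is nonzero).

Yes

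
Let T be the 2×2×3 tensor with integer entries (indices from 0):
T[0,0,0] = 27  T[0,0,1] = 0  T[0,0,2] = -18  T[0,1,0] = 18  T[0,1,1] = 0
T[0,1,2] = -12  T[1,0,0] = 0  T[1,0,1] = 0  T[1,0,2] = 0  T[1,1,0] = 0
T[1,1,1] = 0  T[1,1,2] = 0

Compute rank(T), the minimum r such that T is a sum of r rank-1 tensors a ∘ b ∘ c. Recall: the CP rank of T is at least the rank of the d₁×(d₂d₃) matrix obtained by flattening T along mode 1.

Lower bound: T ≠ 0 (e.g. T[0,0,0] = 27), so rank(T) ≥ 1.
Upper bound: if T = a ∘ b ∘ c then every fibre of T is a multiple of the corresponding factor, so read the factors off the fibres through the nonzero entry T[0,0,0] = 27.
The mode-1 fibre T[:,0,0] = [27, 0] gives a = [1, 0] (primitive direction); the mode-2 fibre T[0,:,0] = [27, 18] gives b = [3, 2]; then c[k] = T[0,0,k] / (a[0]·b[0]) = [27, 0, -18] / 3 = [9, 0, -6].
Expanding [1, 0] ∘ [3, 2] ∘ [9, 0, -6] reproduces all 12 entries of T, so T = [1, 0] ∘ [3, 2] ∘ [9, 0, -6] and rank(T) ≤ 1.
These bounds meet, so rank(T) = 1.

1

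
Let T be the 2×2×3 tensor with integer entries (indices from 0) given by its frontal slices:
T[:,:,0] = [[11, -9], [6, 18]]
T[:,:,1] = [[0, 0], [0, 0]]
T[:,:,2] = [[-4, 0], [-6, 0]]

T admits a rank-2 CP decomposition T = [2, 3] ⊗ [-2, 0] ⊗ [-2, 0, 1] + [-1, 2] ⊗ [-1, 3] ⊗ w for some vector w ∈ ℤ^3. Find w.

Subtract the known terms from T to get the rank-1 residual R = [-1, 2] ⊗ [-1, 3] ⊗ w, so R[i,j,k] = a[i]·b[j]·w[k]. Pick indices with nonzero a[0]·b[0] = (-1)·(-1) = 1. Only the fibre through (0,0,·) is needed: R[0,0,:] = T[0,0,:] − Σₗ aₗ[0]bₗ[0]cₗ = [11, 0, -4] − (2)·(-2)·[-2, 0, 1] = [3, 0, 0]. Then w[k] = R[0,0,k] / 1 for each k, giving w = [3, 0, 0] / 1 = [3, 0, 0].

w = [3, 0, 0]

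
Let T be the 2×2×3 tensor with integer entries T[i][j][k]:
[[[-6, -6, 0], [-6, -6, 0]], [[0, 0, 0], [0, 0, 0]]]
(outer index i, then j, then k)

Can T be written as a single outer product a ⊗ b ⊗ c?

If T = a ⊗ b ⊗ c then every fibre of T is a multiple of the corresponding factor, so read the factors off the fibres through the nonzero entry T[0,0,0] = -6.
The mode-1 fibre T[:,0,0] = [-6, 0] gives a = (1, 0) (primitive direction); the mode-2 fibre T[0,:,0] = [-6, -6] gives b = (1, 1); then c[k] = T[0,0,k] / (a[0]·b[0]) = [-6, -6, 0] / 1 = (-6, -6, 0).
Expanding (1, 0) ⊗ (1, 1) ⊗ (-6, -6, 0) reproduces all 12 entries of T, so T = (1, 0) ⊗ (1, 1) ⊗ (-6, -6, 0) and rank(T) ≤ 1.
Equivalently every frontal slice T[:,:,k] is c[k] times the rank-1 matrix (1, 0) ⊗ (1, 1). So T has rank 1 (it is nonzero).

Yes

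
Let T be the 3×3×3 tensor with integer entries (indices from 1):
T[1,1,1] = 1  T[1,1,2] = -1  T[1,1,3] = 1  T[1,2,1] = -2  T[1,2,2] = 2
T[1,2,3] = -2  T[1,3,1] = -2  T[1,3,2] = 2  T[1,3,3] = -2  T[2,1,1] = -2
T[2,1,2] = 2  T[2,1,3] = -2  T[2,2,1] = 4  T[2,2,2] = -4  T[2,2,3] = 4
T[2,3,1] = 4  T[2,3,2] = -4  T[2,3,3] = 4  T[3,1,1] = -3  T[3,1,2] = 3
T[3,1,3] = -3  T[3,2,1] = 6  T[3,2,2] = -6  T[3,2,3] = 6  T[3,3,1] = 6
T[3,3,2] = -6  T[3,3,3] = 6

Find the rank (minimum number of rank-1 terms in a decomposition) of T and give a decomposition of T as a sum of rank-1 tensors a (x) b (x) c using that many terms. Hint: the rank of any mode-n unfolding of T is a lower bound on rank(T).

Lower bound: T ≠ 0 (e.g. T[1,1,1] = 1), so rank(T) ≥ 1.
Upper bound: the mode-1 fibre T[:,1,1] = [1, -2, -3] gives a = [1, -2, -3] (primitive direction); the mode-2 fibre T[1,:,1] = [1, -2, -2] gives b = [1, -2, -2]; then c[k] = T[1,1,k] / (a[1]·b[1]) = [1, -1, 1] / 1 = [1, -1, 1].
Expanding [1, -2, -3] (x) [1, -2, -2] (x) [1, -1, 1] reproduces all 27 entries of T, so T = [1, -2, -3] (x) [1, -2, -2] (x) [1, -1, 1] and rank(T) ≤ 1.
These bounds meet, so rank(T) = 1.

rank(T) = 1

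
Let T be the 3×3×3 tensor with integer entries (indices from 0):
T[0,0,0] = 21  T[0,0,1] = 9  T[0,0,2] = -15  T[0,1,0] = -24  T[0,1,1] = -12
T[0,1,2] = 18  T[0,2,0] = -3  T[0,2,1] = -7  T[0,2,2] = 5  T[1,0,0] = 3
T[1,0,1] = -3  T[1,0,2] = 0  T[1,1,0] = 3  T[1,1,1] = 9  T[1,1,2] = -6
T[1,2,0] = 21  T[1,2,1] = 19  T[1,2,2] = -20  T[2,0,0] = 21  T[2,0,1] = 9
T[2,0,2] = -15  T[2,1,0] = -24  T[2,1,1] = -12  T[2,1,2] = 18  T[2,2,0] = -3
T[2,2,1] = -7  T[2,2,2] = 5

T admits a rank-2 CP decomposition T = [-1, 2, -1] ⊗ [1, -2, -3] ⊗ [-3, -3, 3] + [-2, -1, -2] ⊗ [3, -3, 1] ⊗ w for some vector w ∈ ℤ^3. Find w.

Subtract the known terms from T to get the rank-1 residual R = [-2, -1, -2] ⊗ [3, -3, 1] ⊗ w, so R[i,j,k] = a[i]·b[j]·w[k]. Pick indices with nonzero a[0]·b[0] = (-2)·(3) = -6. Only the fibre through (0,0,·) is needed: R[0,0,:] = T[0,0,:] − Σₗ aₗ[0]bₗ[0]cₗ = [21, 9, -15] − (-1)·(1)·[-3, -3, 3] = [18, 6, -12]. Then w[k] = R[0,0,k] / -6 for each k, giving w = [18, 6, -12] / -6 = [-3, -1, 2].

w = [-3, -1, 2]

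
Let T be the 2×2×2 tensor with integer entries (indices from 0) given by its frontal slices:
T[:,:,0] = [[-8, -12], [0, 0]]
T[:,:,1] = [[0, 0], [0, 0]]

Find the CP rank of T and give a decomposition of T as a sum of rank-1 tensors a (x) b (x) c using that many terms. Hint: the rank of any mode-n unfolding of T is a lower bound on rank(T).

Lower bound: T ≠ 0 (e.g. T[0,0,0] = -8), so rank(T) ≥ 1.
Upper bound: if T = a (x) b (x) c then every fibre of T is a multiple of the corresponding factor, so read the factors off the fibres through the nonzero entry T[0,0,0] = -8.
The mode-1 fibre T[:,0,0] = [-8, 0] gives a = [1, 0] (primitive direction); the mode-2 fibre T[0,:,0] = [-8, -12] gives b = [2, 3]; then c[k] = T[0,0,k] / (a[0]·b[0]) = [-8, 0] / 2 = [-4, 0].
Expanding [1, 0] (x) [2, 3] (x) [-4, 0] reproduces all 8 entries of T, so T = [1, 0] (x) [2, 3] (x) [-4, 0] and rank(T) ≤ 1.
These bounds meet, so rank(T) = 1.
Check entry T[1,0,0] = 0: (0)·(2)·(-4) = 0.

rank(T) = 1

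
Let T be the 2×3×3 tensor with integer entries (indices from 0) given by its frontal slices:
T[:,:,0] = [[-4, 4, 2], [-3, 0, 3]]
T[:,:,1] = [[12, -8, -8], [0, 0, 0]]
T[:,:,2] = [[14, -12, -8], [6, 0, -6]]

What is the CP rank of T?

Lower bound: the mode-3 unfolding of T (rows indexed by k, columns by (i,j) = (0,0), (0,1), (0,2), (1,0), (1,1), (1,2)) is [[-4, 4, 2, -3, 0, 3], [12, -8, -8, 0, 0, 0], [14, -12, -8, 6, 0, -6]].
There the 2×2 minor on rows k ∈ {0, 1}, columns (i,j) ∈ {(0,0), (0,1)} is det [[-4, 4], [12, -8]] = -16 ≠ 0, so this unfolding has rank ≥ 2; CP rank is at least every unfolding rank, so rank(T) ≥ 2. (This is only a lower bound: in general the CP rank may exceed every unfolding rank, so we still need to exhibit 2 rank-1 terms summing to T.)
Upper bound — finding two terms. Write S_k = T[:,:,k] for the frontal slices: S₀ = [[-4, 4, 2], [-3, 0, 3]], S₁ = [[12, -8, -8], [0, 0, 0]], S₂ = [[14, -12, -8], [6, 0, -6]].
If T = a₁ (x) b₁ (x) c₁ + a₂ (x) b₂ (x) c₂ then each S_k = c₁[k]·a₁b₁ᵀ + c₂[k]·a₂b₂ᵀ. S₀ and S₁ are linearly independent, so a₁b₁ᵀ and a₂b₂ᵀ must span the same plane of matrices: they are the rank-1 matrices of the form x·S₀ + y·S₁.
The 2×2 minor of x·S₀ + y·S₁ on rows {0,1}, columns {0,1} is 12·x² − 24·xy = 12·(x − 2·y)(x), vanishing at (x:y) = (2:1) and (0:1).
M₁ = 2·S₀ + S₁ = [[4, 0, -4], [-6, 0, 6]] = 2·[2, -3][1, 0, -1]ᵀ and M₂ = S₁ = [[12, -8, -8], [0, 0, 0]] = 4·[1, 0][3, -2, -2]ᵀ, so take a₁ = [2, -3], b₁ = [1, 0, -1], a₂ = [1, 0], b₂ = [3, -2, -2].
Each slice is an integer combination of E₁ = a₁b₁ᵀ and E₂ = a₂b₂ᵀ: S₀ = E₁ − 2·E₂, S₁ = 4·E₂, S₂ = −2·E₁ + 6·E₂; reading off coefficients, c₁ = [1, 0, -2] and c₂ = [-2, 4, 6].
Hence T = [2, -3] (x) [1, 0, -1] (x) [1, 0, -2] + [1, 0] (x) [3, -2, -2] (x) [-2, 4, 6], so rank(T) ≤ 2.
These bounds meet, so rank(T) = 2.

2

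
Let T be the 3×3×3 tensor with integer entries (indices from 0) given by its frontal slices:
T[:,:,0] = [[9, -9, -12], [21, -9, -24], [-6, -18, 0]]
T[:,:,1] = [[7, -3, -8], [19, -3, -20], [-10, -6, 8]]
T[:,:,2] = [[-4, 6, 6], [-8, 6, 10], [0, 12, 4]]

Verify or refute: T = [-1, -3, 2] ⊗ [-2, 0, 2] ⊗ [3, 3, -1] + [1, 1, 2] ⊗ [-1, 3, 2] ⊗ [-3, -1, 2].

Yes

Reconstruct entrywise from the claimed factors. For example, T[2,0,0] = -6 and Σₗ aₗ[2]bₗ[0]cₗ[0] = (2)·(-2)·(3) + (2)·(-1)·(-3) = -6; checking all 27 entries, every one matches. The claim holds.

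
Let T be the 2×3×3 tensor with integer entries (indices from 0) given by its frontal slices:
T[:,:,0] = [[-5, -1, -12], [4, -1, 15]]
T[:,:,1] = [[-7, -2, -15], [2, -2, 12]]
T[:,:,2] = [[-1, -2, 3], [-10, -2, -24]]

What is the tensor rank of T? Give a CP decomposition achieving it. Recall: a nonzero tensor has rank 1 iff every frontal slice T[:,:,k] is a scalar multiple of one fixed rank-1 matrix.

Lower bound: the mode-3 unfolding of T (rows indexed by k, columns by (i,j) = (0,0), (0,1), (0,2), (1,0), (1,1), (1,2)) is [[-5, -1, -12, 4, -1, 15], [-7, -2, -15, 2, -2, 12], [-1, -2, 3, -10, -2, -24]].
There the 2×2 minor on rows k ∈ {0, 1}, columns (i,j) ∈ {(0,0), (0,1)} is det [[-5, -1], [-7, -2]] = 3 ≠ 0, so this unfolding has rank ≥ 2; CP rank is at least every unfolding rank, so rank(T) ≥ 2. (Flattening ranks never certify an upper bound on CP rank; for that we must actually write T with 2 rank-1 terms.)
Upper bound — finding two terms. Write S_k = T[:,:,k] for the frontal slices: S₀ = [[-5, -1, -12], [4, -1, 15]], S₁ = [[-7, -2, -15], [2, -2, 12]], S₂ = [[-1, -2, 3], [-10, -2, -24]].
If T = a₁ ⊗ b₁ ⊗ c₁ + a₂ ⊗ b₂ ⊗ c₂ then each S_k = c₁[k]·a₁b₁ᵀ + c₂[k]·a₂b₂ᵀ. S₀ and S₁ are linearly independent, so a₁b₁ᵀ and a₂b₂ᵀ must span the same plane of matrices: they are the rank-1 matrices of the form x·S₀ + y·S₁.
The 2×2 minor of x·S₀ + y·S₁ on rows {0,1}, columns {0,1} is 9·x² + 27·xy + 18·y² = 9·(x + 2·y)(x + y), vanishing at (x:y) = (2:-1) and (1:-1).
M₁ = 2·S₀ − S₁ = [[-3, 0, -9], [6, 0, 18]] = (-3)·[1, -2][1, 0, 3]ᵀ and M₂ = S₀ − S₁ = [[2, 1, 3], [2, 1, 3]] = [1, 1][2, 1, 3]ᵀ, so take a₁ = [1, -2], b₁ = [1, 0, 3], a₂ = [1, 1], b₂ = [2, 1, 3].
Each slice is an integer combination of E₁ = a₁b₁ᵀ and E₂ = a₂b₂ᵀ: S₀ = −3·E₁ − E₂, S₁ = −3·E₁ − 2·E₂, S₂ = 3·E₁ − 2·E₂; reading off coefficients, c₁ = [-3, -3, 3] and c₂ = [-1, -2, -2].
Hence T = [1, -2] ⊗ [1, 0, 3] ⊗ [-3, -3, 3] + [1, 1] ⊗ [2, 1, 3] ⊗ [-1, -2, -2], so rank(T) ≤ 2.
These bounds meet, so rank(T) = 2.

rank(T) = 2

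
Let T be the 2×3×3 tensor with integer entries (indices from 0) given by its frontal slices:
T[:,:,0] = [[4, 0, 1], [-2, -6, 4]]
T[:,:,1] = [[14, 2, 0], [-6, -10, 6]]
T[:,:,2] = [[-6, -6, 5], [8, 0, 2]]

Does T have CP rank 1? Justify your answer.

The mode-2 unfolding of T (rows indexed by j, columns by (i,k) = (0,0), (0,1), (0,2), (1,0), (1,1), (1,2)) is [[4, 14, -6, -2, -6, 8], [0, 2, -6, -6, -10, 0], [1, 0, 5, 4, 6, 2]].
There the 3×3 minor on rows j ∈ {0, 1, 2}, columns (i,k) ∈ {(0,0), (0,1), (0,2)} is det [[4, 14, -6], [0, 2, -6], [1, 0, 5]] = -32 ≠ 0, so this unfolding has rank ≥ 3; CP rank is at least every unfolding rank, so rank(T) ≥ 3.
In particular rank(T) ≥ 3 > 1, so T is not rank-1.

No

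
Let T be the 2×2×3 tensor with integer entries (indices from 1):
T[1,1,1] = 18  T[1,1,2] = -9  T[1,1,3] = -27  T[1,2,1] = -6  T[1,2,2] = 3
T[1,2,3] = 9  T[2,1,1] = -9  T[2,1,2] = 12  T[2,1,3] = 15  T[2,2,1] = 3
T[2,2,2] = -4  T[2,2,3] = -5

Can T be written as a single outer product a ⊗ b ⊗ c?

No

The mode-3 unfolding of T (rows indexed by k, columns by (i,j) = (1,1), (1,2), (2,1), (2,2)) is [[18, -6, -9, 3], [-9, 3, 12, -4], [-27, 9, 15, -5]].
There the 2×2 minor on rows k ∈ {1, 2}, columns (i,j) ∈ {(1,1), (2,1)} is det [[18, -9], [-9, 12]] = 135 ≠ 0, so this unfolding has rank ≥ 2; CP rank is at least every unfolding rank, so rank(T) ≥ 2.
In particular rank(T) ≥ 2 > 1, so T is not rank-1.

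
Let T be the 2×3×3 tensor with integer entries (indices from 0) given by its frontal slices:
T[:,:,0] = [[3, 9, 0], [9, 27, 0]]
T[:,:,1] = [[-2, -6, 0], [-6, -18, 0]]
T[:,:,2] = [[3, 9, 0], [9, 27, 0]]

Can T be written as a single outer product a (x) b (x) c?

Yes

If T = a (x) b (x) c then every fibre of T is a multiple of the corresponding factor, so read the factors off the fibres through the nonzero entry T[0,0,0] = 3.
The mode-1 fibre T[:,0,0] = [3, 9] gives a = (1, 3) (primitive direction); the mode-2 fibre T[0,:,0] = [3, 9, 0] gives b = (1, 3, 0); then c[k] = T[0,0,k] / (a[0]·b[0]) = [3, -2, 3] / 1 = (3, -2, 3).
Expanding (1, 3) (x) (1, 3, 0) (x) (3, -2, 3) reproduces all 18 entries of T, so T = (1, 3) (x) (1, 3, 0) (x) (3, -2, 3) and rank(T) ≤ 1.
Equivalently every frontal slice T[:,:,k] is c[k] times the rank-1 matrix (1, 3) (x) (1, 3, 0). So T has rank 1 (it is nonzero).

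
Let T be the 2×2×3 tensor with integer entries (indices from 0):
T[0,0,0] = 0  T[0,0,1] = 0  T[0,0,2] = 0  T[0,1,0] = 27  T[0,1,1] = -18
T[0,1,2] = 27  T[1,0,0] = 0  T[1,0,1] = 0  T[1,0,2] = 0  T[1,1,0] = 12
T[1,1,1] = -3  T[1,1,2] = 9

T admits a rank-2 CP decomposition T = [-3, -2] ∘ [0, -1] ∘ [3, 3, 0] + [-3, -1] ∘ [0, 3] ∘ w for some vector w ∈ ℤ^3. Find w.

w = [-2, 3, -3]

Subtract the known terms from T to get the rank-1 residual R = [-3, -1] ∘ [0, 3] ∘ w, so R[i,j,k] = a[i]·b[j]·w[k]. Pick indices with nonzero a[0]·b[1] = (-3)·(3) = -9. Only the fibre through (0,1,·) is needed: R[0,1,:] = T[0,1,:] − Σₗ aₗ[0]bₗ[1]cₗ = [27, -18, 27] − (-3)·(-1)·[3, 3, 0] = [18, -27, 27]. Then w[k] = R[0,1,k] / -9 for each k, giving w = [18, -27, 27] / -9 = [-2, 3, -3].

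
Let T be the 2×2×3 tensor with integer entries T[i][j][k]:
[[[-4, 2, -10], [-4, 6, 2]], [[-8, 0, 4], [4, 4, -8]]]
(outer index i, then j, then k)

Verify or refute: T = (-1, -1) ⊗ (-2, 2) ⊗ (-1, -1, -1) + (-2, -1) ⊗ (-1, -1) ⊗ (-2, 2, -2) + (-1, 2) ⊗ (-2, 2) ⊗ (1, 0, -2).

Reconstruct entrywise from the claimed factors. For example, T[0,1,0] = -4 and Σₗ aₗ[0]bₗ[1]cₗ[0] = (-1)·(2)·(-1) + (-2)·(-1)·(-2) + (-1)·(2)·(1) = -4; checking all 12 entries, every one matches. The claim holds.

Yes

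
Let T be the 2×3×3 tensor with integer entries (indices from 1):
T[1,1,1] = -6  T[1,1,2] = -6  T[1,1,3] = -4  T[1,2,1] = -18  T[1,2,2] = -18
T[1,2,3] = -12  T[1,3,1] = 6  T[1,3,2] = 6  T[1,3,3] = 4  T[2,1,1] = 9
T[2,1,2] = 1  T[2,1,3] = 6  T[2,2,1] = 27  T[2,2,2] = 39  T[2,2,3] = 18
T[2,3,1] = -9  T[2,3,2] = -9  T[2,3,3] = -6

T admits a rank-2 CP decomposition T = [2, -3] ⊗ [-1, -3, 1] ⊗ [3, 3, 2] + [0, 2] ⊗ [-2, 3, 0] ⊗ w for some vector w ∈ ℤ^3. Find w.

w = [0, 2, 0]

Subtract the known terms from T to get the rank-1 residual R = [0, 2] ⊗ [-2, 3, 0] ⊗ w, so R[i,j,k] = a[i]·b[j]·w[k]. Pick indices with nonzero a[2]·b[1] = (2)·(-2) = -4. Only the fibre through (2,1,·) is needed: R[2,1,:] = T[2,1,:] − Σₗ aₗ[2]bₗ[1]cₗ = [9, 1, 6] − (-3)·(-1)·[3, 3, 2] = [0, -8, 0]. Then w[k] = R[2,1,k] / -4 for each k, giving w = [0, -8, 0] / -4 = [0, 2, 0].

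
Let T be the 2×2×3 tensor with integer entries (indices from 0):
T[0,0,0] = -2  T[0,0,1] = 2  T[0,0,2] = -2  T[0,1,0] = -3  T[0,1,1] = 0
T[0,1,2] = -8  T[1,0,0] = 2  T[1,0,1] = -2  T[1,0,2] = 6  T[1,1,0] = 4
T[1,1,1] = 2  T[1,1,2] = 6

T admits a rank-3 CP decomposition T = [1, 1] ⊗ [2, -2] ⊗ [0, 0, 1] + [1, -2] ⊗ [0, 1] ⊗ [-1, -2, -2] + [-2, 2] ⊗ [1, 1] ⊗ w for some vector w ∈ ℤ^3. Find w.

Subtract the known terms from T to get the rank-1 residual R = [-2, 2] ⊗ [1, 1] ⊗ w, so R[i,j,k] = a[i]·b[j]·w[k]. Pick indices with nonzero a[0]·b[0] = (-2)·(1) = -2. Only the fibre through (0,0,·) is needed: R[0,0,:] = T[0,0,:] − Σₗ aₗ[0]bₗ[0]cₗ = [-2, 2, -2] − (1)·(2)·[0, 0, 1] − (1)·(0)·[-1, -2, -2] = [-2, 2, -4]. Then w[k] = R[0,0,k] / -2 for each k, giving w = [-2, 2, -4] / -2 = [1, -1, 2].

w = [1, -1, 2]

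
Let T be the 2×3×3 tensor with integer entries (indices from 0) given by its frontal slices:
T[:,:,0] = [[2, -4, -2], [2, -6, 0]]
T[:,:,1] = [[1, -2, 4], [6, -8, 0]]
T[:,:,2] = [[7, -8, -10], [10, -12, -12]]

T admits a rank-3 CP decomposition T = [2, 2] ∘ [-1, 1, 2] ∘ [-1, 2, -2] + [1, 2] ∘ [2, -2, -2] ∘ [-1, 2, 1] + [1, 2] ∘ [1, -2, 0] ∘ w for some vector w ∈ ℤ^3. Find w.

w = [2, 1, 1]

Subtract the known terms from T to get the rank-1 residual R = [1, 2] ∘ [1, -2, 0] ∘ w, so R[i,j,k] = a[i]·b[j]·w[k]. Pick indices with nonzero a[0]·b[0] = (1)·(1) = 1. Only the fibre through (0,0,·) is needed: R[0,0,:] = T[0,0,:] − Σₗ aₗ[0]bₗ[0]cₗ = [2, 1, 7] − (2)·(-1)·[-1, 2, -2] − (1)·(2)·[-1, 2, 1] = [2, 1, 1]. Then w[k] = R[0,0,k] / 1 for each k, giving w = [2, 1, 1] / 1 = [2, 1, 1].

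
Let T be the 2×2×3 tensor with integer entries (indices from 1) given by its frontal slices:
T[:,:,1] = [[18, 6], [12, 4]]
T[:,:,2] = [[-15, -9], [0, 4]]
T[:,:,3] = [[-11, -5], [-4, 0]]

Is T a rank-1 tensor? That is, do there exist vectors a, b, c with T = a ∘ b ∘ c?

The mode-1 unfolding of T (rows indexed by i, columns by (j,k) = (1,1), (1,2), (1,3), (2,1), (2,2), (2,3)) is [[18, -15, -11, 6, -9, -5], [12, 0, -4, 4, 4, 0]].
There the 2×2 minor on rows i ∈ {1, 2}, columns (j,k) ∈ {(1,1), (1,2)} is det [[18, -15], [12, 0]] = 180 ≠ 0, so this unfolding has rank ≥ 2; CP rank is at least every unfolding rank, so rank(T) ≥ 2.
In particular rank(T) ≥ 2 > 1, so T is not rank-1.

No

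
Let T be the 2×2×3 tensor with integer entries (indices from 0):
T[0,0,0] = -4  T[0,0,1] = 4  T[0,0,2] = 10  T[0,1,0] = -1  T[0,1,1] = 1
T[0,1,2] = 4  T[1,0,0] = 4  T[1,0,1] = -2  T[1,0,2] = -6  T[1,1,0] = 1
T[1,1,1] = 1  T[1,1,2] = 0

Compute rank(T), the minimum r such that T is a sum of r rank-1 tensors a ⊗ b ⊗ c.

Lower bound: the mode-3 unfolding of T (rows indexed by k, columns by (i,j) = (0,0), (0,1), (1,0), (1,1)) is [[-4, -1, 4, 1], [4, 1, -2, 1], [10, 4, -6, 0]].
There the 3×3 minor on rows k ∈ {0, 1, 2}, columns (i,j) ∈ {(0,0), (0,1), (1,0)} is det [[-4, -1, 4], [4, 1, -2], [10, 4, -6]] = 12 ≠ 0, so this unfolding has rank ≥ 3; CP rank is at least every unfolding rank, so rank(T) ≥ 3. (Unfolding ranks only ever bound the CP rank from below — rank(T) can be strictly larger than all of them — so the matching upper bound has to come from an explicit 3-term decomposition.)
Upper bound: T is a sum of 3 rank-1 terms, T = [1, -1] ⊗ [2, -1] ⊗ [-1, 1, 2] + [1, 0] ⊗ [1, 1] ⊗ [2, 2, 2] + [2, -1] ⊗ [1, 1] ⊗ [-2, 0, 2] (one valid choice — decompositions are not unique — normalised so each a, b is primitive with positive first nonzero entry; check it by expanding all entries), so rank(T) ≤ 3.
These bounds meet, so rank(T) = 3.
Check entry T[0,1,0] = -1: (1)·(-1)·(-1) + (1)·(1)·(2) + (2)·(1)·(-2) = -1.

3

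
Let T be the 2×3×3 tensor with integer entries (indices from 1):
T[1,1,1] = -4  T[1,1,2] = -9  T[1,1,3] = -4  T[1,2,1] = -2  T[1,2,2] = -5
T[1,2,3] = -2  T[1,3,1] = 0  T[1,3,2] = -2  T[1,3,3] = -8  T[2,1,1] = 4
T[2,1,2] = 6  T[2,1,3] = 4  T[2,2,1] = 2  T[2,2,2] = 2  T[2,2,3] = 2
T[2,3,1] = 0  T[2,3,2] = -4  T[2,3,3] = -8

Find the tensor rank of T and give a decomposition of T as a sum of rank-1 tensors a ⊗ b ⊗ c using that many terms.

rank(T) = 3

Lower bound: in the mode-2 unfolding of T (rows indexed by j, columns by (i,k)) the 3×3 minor on rows j ∈ {1, 2, 3}, columns (i,k) ∈ {(1,1), (1,2), (1,3)} is det [[-4, -9, -4], [-2, -5, -2], [0, -2, -8]] = -16 ≠ 0, so that unfolding has rank ≥ 3 and hence rank(T) ≥ 3 (CP rank is at least every unfolding rank, though it can be larger).
Upper bound: T is a sum of 3 rank-1 terms, T = (1, -1) ⊗ (2, 1, 0) ⊗ (-2, -4, -2) + (1, 1) ⊗ (0, 0, 1) ⊗ (0, 0, -8) + (1, 2) ⊗ (1, 1, 2) ⊗ (0, -1, 0) (written with every a and b primitive with positive leading entry and the scale carried by c; CP decompositions are not unique, and this one is verified by expanding entrywise), so rank(T) ≤ 3.
These bounds meet, so rank(T) = 3.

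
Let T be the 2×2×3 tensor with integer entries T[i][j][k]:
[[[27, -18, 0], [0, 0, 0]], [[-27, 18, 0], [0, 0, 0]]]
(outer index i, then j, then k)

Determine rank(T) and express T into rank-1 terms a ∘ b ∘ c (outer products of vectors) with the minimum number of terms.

rank(T) = 1

Lower bound: T ≠ 0 (e.g. T[0,0,0] = 27), so rank(T) ≥ 1.
Upper bound: if T = a ∘ b ∘ c then every fibre of T is a multiple of the corresponding factor, so read the factors off the fibres through the nonzero entry T[0,0,0] = 27.
The mode-1 fibre T[:,0,0] = [27, -27] gives a = [1, -1] (primitive direction); the mode-2 fibre T[0,:,0] = [27, 0] gives b = [1, 0]; then c[k] = T[0,0,k] / (a[0]·b[0]) = [27, -18, 0] / 1 = [27, -18, 0].
Expanding [1, -1] ∘ [1, 0] ∘ [27, -18, 0] reproduces all 12 entries of T, so T = [1, -1] ∘ [1, 0] ∘ [27, -18, 0] and rank(T) ≤ 1.
These bounds meet, so rank(T) = 1.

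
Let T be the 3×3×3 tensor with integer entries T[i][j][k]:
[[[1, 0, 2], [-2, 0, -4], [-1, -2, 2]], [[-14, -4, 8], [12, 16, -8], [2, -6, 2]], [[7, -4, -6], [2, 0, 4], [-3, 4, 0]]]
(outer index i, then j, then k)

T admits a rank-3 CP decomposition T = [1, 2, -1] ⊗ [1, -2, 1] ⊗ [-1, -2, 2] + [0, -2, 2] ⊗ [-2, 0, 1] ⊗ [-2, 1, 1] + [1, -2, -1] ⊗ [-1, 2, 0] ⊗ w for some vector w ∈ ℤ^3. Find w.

Subtract the known terms from T to get the rank-1 residual R = [1, -2, -1] ⊗ [-1, 2, 0] ⊗ w, so R[i,j,k] = a[i]·b[j]·w[k]. Pick indices with nonzero a[0]·b[0] = (1)·(-1) = -1. Only the fibre through (0,0,·) is needed: R[0,0,:] = T[0,0,:] − Σₗ aₗ[0]bₗ[0]cₗ = [1, 0, 2] − (1)·(1)·[-1, -2, 2] − (0)·(-2)·[-2, 1, 1] = [2, 2, 0]. Then w[k] = R[0,0,k] / -1 for each k, giving w = [2, 2, 0] / -1 = [-2, -2, 0].

w = [-2, -2, 0]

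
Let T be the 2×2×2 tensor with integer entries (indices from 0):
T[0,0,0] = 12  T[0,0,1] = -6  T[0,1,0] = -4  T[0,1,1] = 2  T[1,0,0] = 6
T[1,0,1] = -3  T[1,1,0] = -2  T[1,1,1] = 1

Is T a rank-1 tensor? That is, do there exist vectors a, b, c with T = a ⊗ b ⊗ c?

If T = a ⊗ b ⊗ c then every fibre of T is a multiple of the corresponding factor, so read the factors off the fibres through the nonzero entry T[0,0,0] = 12.
The mode-1 fibre T[:,0,0] = [12, 6] gives a = [2, 1] (primitive direction); the mode-2 fibre T[0,:,0] = [12, -4] gives b = [3, -1]; then c[k] = T[0,0,k] / (a[0]·b[0]) = [12, -6] / 6 = [2, -1].
Expanding [2, 1] ⊗ [3, -1] ⊗ [2, -1] reproduces all 8 entries of T, so T = [2, 1] ⊗ [3, -1] ⊗ [2, -1] and rank(T) ≤ 1.
Equivalently every frontal slice T[:,:,k] is c[k] times the rank-1 matrix [2, 1] ⊗ [3, -1]. So T has rank 1 (it is nonzero).

Yes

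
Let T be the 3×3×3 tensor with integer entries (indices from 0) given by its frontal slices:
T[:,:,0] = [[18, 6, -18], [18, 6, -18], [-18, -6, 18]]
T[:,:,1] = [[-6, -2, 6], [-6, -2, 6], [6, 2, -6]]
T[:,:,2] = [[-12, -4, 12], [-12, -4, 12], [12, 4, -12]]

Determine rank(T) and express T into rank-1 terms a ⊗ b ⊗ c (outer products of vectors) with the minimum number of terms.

rank(T) = 1

Lower bound: T ≠ 0 (e.g. T[0,0,0] = 18), so rank(T) ≥ 1.
Upper bound: the mode-1 fibre T[:,0,0] = [18, 18, -18] gives a = [1, 1, -1] (primitive direction); the mode-2 fibre T[0,:,0] = [18, 6, -18] gives b = [3, 1, -3]; then c[k] = T[0,0,k] / (a[0]·b[0]) = [18, -6, -12] / 3 = [6, -2, -4].
Expanding [1, 1, -1] ⊗ [3, 1, -3] ⊗ [6, -2, -4] reproduces all 27 entries of T, so T = [1, 1, -1] ⊗ [3, 1, -3] ⊗ [6, -2, -4] and rank(T) ≤ 1.
These bounds meet, so rank(T) = 1.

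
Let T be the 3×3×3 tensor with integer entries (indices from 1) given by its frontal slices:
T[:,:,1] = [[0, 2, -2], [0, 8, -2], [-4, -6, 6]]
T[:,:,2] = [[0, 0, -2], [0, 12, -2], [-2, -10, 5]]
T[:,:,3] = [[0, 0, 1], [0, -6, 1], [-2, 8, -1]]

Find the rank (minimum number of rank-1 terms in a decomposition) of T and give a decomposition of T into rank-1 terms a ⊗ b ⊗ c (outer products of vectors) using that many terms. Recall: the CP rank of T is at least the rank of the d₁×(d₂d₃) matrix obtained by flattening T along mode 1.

rank(T) = 3

Lower bound: the mode-3 unfolding of T (rows indexed by k, columns by (i,j) = (1,1), (1,2), (1,3), (2,1), (2,2), (2,3), (3,1), (3,2), (3,3)) is [[0, 2, -2, 0, 8, -2, -4, -6, 6], [0, 0, -2, 0, 12, -2, -2, -10, 5], [0, 0, 1, 0, -6, 1, -2, 8, -1]].
There the 3×3 minor on rows k ∈ {1, 2, 3}, columns (i,j) ∈ {(1,2), (1,3), (3,1)} is det [[2, -2, -4], [0, -2, -2], [0, 1, -2]] = 12 ≠ 0, so this unfolding has rank ≥ 3; CP rank is at least every unfolding rank, so rank(T) ≥ 3. (Flattening ranks never certify an upper bound on CP rank; for that we must actually write T with 3 rank-1 terms.)
Upper bound: T is a sum of 3 rank-1 terms, T = (0, 0, 1) ⊗ (2, -2, -1) ⊗ (-2, -1, -1) + (1, -2, 1) ⊗ (0, 1, 0) ⊗ (-2, -4, 2) + (1, 1, -2) ⊗ (0, 2, -1) ⊗ (2, 2, -1) (one valid choice — decompositions are not unique — normalised so each a, b is primitive with positive first nonzero entry; check it by expanding all entries), so rank(T) ≤ 3.
These bounds meet, so rank(T) = 3.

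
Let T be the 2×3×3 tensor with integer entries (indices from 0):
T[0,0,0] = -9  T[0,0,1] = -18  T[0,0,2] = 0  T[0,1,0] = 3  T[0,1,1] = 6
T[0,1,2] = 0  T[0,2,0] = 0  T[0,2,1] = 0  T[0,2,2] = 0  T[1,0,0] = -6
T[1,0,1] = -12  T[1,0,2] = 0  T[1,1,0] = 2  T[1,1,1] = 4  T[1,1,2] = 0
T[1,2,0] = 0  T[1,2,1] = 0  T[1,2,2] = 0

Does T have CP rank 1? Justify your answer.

If T = a ⊗ b ⊗ c then every fibre of T is a multiple of the corresponding factor, so read the factors off the fibres through the nonzero entry T[0,0,0] = -9.
The mode-1 fibre T[:,0,0] = [-9, -6] gives a = [3, 2] (primitive direction); the mode-2 fibre T[0,:,0] = [-9, 3, 0] gives b = [3, -1, 0]; then c[k] = T[0,0,k] / (a[0]·b[0]) = [-9, -18, 0] / 9 = [-1, -2, 0].
Expanding [3, 2] ⊗ [3, -1, 0] ⊗ [-1, -2, 0] reproduces all 18 entries of T, so T = [3, 2] ⊗ [3, -1, 0] ⊗ [-1, -2, 0] and rank(T) ≤ 1.
Equivalently every frontal slice T[:,:,k] is c[k] times the rank-1 matrix [3, 2] ⊗ [3, -1, 0]. So T has rank 1 (it is nonzero).

Yes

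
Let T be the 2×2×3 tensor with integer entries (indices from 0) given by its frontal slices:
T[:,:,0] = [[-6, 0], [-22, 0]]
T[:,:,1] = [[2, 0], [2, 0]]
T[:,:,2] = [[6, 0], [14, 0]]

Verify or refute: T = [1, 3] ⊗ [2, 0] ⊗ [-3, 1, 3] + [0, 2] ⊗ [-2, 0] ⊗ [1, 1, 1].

Yes

Reconstruct entrywise from the claimed factors. For example, T[0,0,0] = -6 and Σₗ aₗ[0]bₗ[0]cₗ[0] = (1)·(2)·(-3) + (0)·(-2)·(1) = -6; checking all 12 entries, every one matches. The claim holds.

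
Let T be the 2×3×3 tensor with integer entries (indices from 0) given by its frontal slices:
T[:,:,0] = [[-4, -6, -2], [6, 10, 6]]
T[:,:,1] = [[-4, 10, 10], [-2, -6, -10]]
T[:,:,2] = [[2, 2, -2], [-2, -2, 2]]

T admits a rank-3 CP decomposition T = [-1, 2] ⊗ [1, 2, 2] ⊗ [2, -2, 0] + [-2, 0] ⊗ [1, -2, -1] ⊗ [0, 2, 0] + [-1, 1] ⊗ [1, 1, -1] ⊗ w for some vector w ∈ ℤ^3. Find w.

Subtract the known terms from T to get the rank-1 residual R = [-1, 1] ⊗ [1, 1, -1] ⊗ w, so R[i,j,k] = a[i]·b[j]·w[k]. Pick indices with nonzero a[0]·b[0] = (-1)·(1) = -1. Only the fibre through (0,0,·) is needed: R[0,0,:] = T[0,0,:] − Σₗ aₗ[0]bₗ[0]cₗ = [-4, -4, 2] − (-1)·(1)·[2, -2, 0] − (-2)·(1)·[0, 2, 0] = [-2, -2, 2]. Then w[k] = R[0,0,k] / -1 for each k, giving w = [-2, -2, 2] / -1 = [2, 2, -2].

w = [2, 2, -2]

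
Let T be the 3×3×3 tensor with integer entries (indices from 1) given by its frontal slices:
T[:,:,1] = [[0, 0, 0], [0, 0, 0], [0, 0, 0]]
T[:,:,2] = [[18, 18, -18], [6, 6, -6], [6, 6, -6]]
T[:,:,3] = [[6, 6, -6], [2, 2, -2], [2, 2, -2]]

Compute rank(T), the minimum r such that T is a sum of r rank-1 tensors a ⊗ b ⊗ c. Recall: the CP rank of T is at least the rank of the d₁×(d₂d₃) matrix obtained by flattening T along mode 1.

1

Lower bound: T ≠ 0 (e.g. T[1,1,2] = 18), so rank(T) ≥ 1.
Upper bound: the mode-1 fibre T[:,1,2] = [18, 6, 6] gives a = (3, 1, 1) (primitive direction); the mode-2 fibre T[1,:,2] = [18, 18, -18] gives b = (1, 1, -1); then c[k] = T[1,1,k] / (a[1]·b[1]) = [0, 18, 6] / 3 = (0, 6, 2).
Expanding (3, 1, 1) ⊗ (1, 1, -1) ⊗ (0, 6, 2) reproduces all 27 entries of T, so T = (3, 1, 1) ⊗ (1, 1, -1) ⊗ (0, 6, 2) and rank(T) ≤ 1.
These bounds meet, so rank(T) = 1.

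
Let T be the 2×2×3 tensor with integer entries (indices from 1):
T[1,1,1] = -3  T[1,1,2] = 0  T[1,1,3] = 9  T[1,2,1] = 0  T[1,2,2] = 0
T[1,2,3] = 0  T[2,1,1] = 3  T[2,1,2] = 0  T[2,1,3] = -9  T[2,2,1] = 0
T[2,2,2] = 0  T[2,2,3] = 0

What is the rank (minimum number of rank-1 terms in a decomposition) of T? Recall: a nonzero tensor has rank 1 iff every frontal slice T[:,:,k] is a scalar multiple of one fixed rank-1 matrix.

1

Lower bound: T ≠ 0 (e.g. T[1,1,1] = -3), so rank(T) ≥ 1.
Upper bound: if T = a ⊗ b ⊗ c then every fibre of T is a multiple of the corresponding factor, so read the factors off the fibres through the nonzero entry T[1,1,1] = -3.
The mode-1 fibre T[:,1,1] = [-3, 3] gives a = (1, -1) (primitive direction); the mode-2 fibre T[1,:,1] = [-3, 0] gives b = (1, 0); then c[k] = T[1,1,k] / (a[1]·b[1]) = [-3, 0, 9] / 1 = (-3, 0, 9).
Expanding (1, -1) ⊗ (1, 0) ⊗ (-3, 0, 9) reproduces all 12 entries of T, so T = (1, -1) ⊗ (1, 0) ⊗ (-3, 0, 9) and rank(T) ≤ 1.
These bounds meet, so rank(T) = 1.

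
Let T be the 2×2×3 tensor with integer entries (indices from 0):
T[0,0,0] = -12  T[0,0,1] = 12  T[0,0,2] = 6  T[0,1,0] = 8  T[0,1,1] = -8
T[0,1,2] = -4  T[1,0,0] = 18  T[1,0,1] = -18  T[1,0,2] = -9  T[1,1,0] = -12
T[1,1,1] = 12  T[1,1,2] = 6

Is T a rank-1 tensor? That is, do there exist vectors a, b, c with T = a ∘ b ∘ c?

Yes

If T = a ∘ b ∘ c then every fibre of T is a multiple of the corresponding factor, so read the factors off the fibres through the nonzero entry T[0,0,0] = -12.
The mode-1 fibre T[:,0,0] = [-12, 18] gives a = [2, -3] (primitive direction); the mode-2 fibre T[0,:,0] = [-12, 8] gives b = [3, -2]; then c[k] = T[0,0,k] / (a[0]·b[0]) = [-12, 12, 6] / 6 = [-2, 2, 1].
Expanding [2, -3] ∘ [3, -2] ∘ [-2, 2, 1] reproduces all 12 entries of T, so T = [2, -3] ∘ [3, -2] ∘ [-2, 2, 1] and rank(T) ≤ 1.
Equivalently every frontal slice T[:,:,k] is c[k] times the rank-1 matrix [2, -3] ∘ [3, -2]. So T has rank 1 (it is nonzero).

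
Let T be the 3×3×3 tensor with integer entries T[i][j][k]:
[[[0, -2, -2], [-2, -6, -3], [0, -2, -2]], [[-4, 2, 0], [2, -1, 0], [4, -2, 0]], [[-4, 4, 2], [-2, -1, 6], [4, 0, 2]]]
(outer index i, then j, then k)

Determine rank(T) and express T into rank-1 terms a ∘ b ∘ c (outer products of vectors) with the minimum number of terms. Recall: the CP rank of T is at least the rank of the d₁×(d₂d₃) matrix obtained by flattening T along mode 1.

Lower bound: in the mode-3 unfolding of T (rows indexed by k, columns by (i,j)) the 3×3 minor on rows k ∈ {0, 1, 2}, columns (i,j) ∈ {(0,0), (0,1), (1,0)} is det [[0, -2, -4], [-2, -6, 2], [-2, -3, 0]] = 32 ≠ 0, so that unfolding has rank ≥ 3 and hence rank(T) ≥ 3 (CP rank is at least every unfolding rank, though it can be larger).
Upper bound: T is a sum of 3 rank-1 terms, T = [0, 1, 1] ∘ [2, -1, -2] ∘ [-2, 1, 0] + [1, 0, -1] ∘ [1, 2, 1] ∘ [0, -2, -2] + [1, 0, 2] ∘ [0, 1, 0] ∘ [-2, -2, 1] (one valid choice — decompositions are not unique — normalised so each a, b is primitive with positive first nonzero entry; check it by expanding all entries), so rank(T) ≤ 3.
These bounds meet, so rank(T) = 3.

rank(T) = 3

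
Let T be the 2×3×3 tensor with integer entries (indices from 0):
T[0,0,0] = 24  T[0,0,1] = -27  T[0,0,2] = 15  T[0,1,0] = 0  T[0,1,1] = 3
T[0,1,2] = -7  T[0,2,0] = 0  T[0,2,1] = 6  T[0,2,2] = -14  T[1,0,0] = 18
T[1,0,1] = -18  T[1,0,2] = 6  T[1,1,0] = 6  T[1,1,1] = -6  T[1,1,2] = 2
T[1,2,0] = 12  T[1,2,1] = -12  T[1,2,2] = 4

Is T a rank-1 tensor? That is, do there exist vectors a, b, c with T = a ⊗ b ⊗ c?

The mode-3 unfolding of T (rows indexed by k, columns by (i,j) = (0,0), (0,1), (0,2), (1,0), (1,1), (1,2)) is [[24, 0, 0, 18, 6, 12], [-27, 3, 6, -18, -6, -12], [15, -7, -14, 6, 2, 4]].
There the 2×2 minor on rows k ∈ {0, 1}, columns (i,j) ∈ {(0,0), (0,1)} is det [[24, 0], [-27, 3]] = 72 ≠ 0, so this unfolding has rank ≥ 2; CP rank is at least every unfolding rank, so rank(T) ≥ 2.
In particular rank(T) ≥ 2 > 1, so T is not rank-1.

No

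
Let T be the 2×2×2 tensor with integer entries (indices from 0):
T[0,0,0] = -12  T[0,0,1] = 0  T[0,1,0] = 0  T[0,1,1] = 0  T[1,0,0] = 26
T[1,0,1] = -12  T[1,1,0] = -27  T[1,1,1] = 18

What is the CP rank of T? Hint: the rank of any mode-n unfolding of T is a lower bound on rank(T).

2

Lower bound: in the mode-2 unfolding of T (rows indexed by j, columns by (i,k)) the 2×2 minor on rows j ∈ {0, 1}, columns (i,k) ∈ {(0,0), (1,0)} is det [[-12, 26], [0, -27]] = 324 ≠ 0, so that unfolding has rank ≥ 2 and hence rank(T) ≥ 2 (CP rank is at least every unfolding rank, though it can be larger).
Upper bound: with S_k = T[:,:,k], the two rank-1 terms a₁b₁ᵀ, a₂b₂ᵀ are the rank-1 members of the pencil x·S₀ + y·S₁.
det(x·S₀ + y·S₁) is 324·x² − 216·xy = 108·(3·x − 2·y)(x), vanishing at (x:y) = (2:3) and (0:1).
M₁ = 2·S₀ + 3·S₁ = [[-24, 0], [16, 0]] = (-8)·[3, -2][1, 0]ᵀ and M₂ = S₁ = [[0, 0], [-12, 18]] = (-6)·[0, 1][2, -3]ᵀ, so take a₁ = [3, -2], b₁ = [1, 0], a₂ = [0, 1], b₂ = [2, -3].
Each slice is an integer combination of E₁ = a₁b₁ᵀ and E₂ = a₂b₂ᵀ: S₀ = −4·E₁ + 9·E₂, S₁ = −6·E₂; reading off coefficients, c₁ = [-4, 0] and c₂ = [9, -6].
Hence T = [3, -2] ⊗ [1, 0] ⊗ [-4, 0] + [0, 1] ⊗ [2, -3] ⊗ [9, -6], so rank(T) ≤ 2.
These bounds meet, so rank(T) = 2.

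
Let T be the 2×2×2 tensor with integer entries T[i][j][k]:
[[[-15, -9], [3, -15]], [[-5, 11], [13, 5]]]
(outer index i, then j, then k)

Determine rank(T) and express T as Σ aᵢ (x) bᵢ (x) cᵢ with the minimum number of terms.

rank(T) = 2

Lower bound: the mode-3 unfolding of T (rows indexed by k, columns by (i,j) = (0,0), (0,1), (1,0), (1,1)) is [[-15, 3, -5, 13], [-9, -15, 11, 5]].
There the 2×2 minor on rows k ∈ {0, 1}, columns (i,j) ∈ {(0,0), (0,1)} is det [[-15, 3], [-9, -15]] = 252 ≠ 0, so this unfolding has rank ≥ 2; CP rank is at least every unfolding rank, so rank(T) ≥ 2. (Unfolding ranks only ever bound the CP rank from below — rank(T) can be strictly larger than all of them — so the matching upper bound has to come from an explicit 2-term decomposition.)
Upper bound — finding two terms. Write S_k = T[:,:,k] for the frontal slices: S₀ = [[-15, 3], [-5, 13]], S₁ = [[-9, -15], [11, 5]].
If T = a₁ (x) b₁ (x) c₁ + a₂ (x) b₂ (x) c₂ then each S_k = c₁[k]·a₁b₁ᵀ + c₂[k]·a₂b₂ᵀ. S₀ and S₁ are linearly independent, so a₁b₁ᵀ and a₂b₂ᵀ must span the same plane of matrices: they are the rank-1 matrices of the form x·S₀ + y·S₁.
det(x·S₀ + y·S₁) is −180·x² − 300·xy + 120·y² = (-60)·(x + 2·y)(3·x − y), vanishing at (x:y) = (2:-1) and (1:3).
M₁ = 2·S₀ − S₁ = [[-21, 21], [-21, 21]] = (-21)·[1, 1][1, -1]ᵀ and M₂ = S₀ + 3·S₁ = [[-42, -42], [28, 28]] = (-14)·[3, -2][1, 1]ᵀ, so take a₁ = [1, 1], b₁ = [1, -1], a₂ = [3, -2], b₂ = [1, 1].
Each slice is an integer combination of E₁ = a₁b₁ᵀ and E₂ = a₂b₂ᵀ: S₀ = −9·E₁ − 2·E₂, S₁ = 3·E₁ − 4·E₂; reading off coefficients, c₁ = [-9, 3] and c₂ = [-2, -4].
Hence T = [1, 1] (x) [1, -1] (x) [-9, 3] + [3, -2] (x) [1, 1] (x) [-2, -4], so rank(T) ≤ 2.
These bounds meet, so rank(T) = 2.
Check entry T[1,1,0] = 13: (1)·(-1)·(-9) + (-2)·(1)·(-2) = 13.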